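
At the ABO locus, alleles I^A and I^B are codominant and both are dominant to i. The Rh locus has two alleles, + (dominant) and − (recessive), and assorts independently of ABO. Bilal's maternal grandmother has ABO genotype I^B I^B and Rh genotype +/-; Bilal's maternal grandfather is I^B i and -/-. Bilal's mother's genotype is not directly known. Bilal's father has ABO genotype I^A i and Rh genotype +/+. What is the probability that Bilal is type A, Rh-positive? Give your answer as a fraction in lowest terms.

1/8

Bilal's mother's ABO genotype from I^B I^B × I^B i: 1/2 I^B I^B, 1/2 I^B i.
Crossing each possibility with the father I^A i and summing P(type A): 1/2·0 + 1/2·1/4 = 1/8.
Similarly for Rh via the mother's Rh distribution: P(Rh+) = 1.
Independent loci: 1/8 × 1 = 1/8.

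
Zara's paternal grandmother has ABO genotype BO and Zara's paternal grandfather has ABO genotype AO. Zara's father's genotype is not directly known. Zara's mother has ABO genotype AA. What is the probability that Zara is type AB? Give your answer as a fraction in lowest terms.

1/4

Zara's father's ABO genotype from BO × AO: 1/4 AB, 1/4 AO, 1/4 BO, 1/4 OO.
Crossing each possibility with the mother AA and summing P(type AB): 1/4·1/2 + 1/4·0 + 1/4·1/2 + 1/4·0 = 1/4.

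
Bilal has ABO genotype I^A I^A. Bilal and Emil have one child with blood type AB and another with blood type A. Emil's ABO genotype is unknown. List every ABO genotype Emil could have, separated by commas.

I^A I^B, I^B i

For each candidate genotype of Emil, check whether crossing it with I^A I^A can produce every observed child phenotype.
  I^A I^A → possible child types {A} ✗
  I^A I^B → possible child types {A, AB} ✓
  I^A i → possible child types {A} ✗
  I^B I^B → possible child types {AB} ✗
  I^B i → possible child types {A, AB} ✓
  i i → possible child types {A} ✗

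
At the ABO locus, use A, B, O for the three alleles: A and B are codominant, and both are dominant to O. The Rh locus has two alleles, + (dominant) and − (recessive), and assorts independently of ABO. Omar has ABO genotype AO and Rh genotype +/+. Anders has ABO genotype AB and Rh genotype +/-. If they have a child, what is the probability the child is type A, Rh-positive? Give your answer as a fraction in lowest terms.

1/2

ABO cross AO × AB → offspring phenotypes: 1/2 A, 1/4 B, 1/4 AB.
Rh cross +/+ × +/- → 1 Rh+.
Independent loci: P(type A, Rh-positive) = 1/2 × 1 = 1/2.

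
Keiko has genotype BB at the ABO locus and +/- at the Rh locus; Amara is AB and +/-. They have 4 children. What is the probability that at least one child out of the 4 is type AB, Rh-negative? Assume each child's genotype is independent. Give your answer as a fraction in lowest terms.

1695/4096

ABO cross BB × AB → 1/2 B, 1/2 AB.
Rh cross +/- × +/- → 3/4 Rh+, 1/4 Rh-; so P(type AB, Rh-negative) = 1/2 × 1/4 = 1/8 per child.
P(none) = (7/8)^4 = 2401/4096; P(at least one) = 1 − 2401/4096 = 1695/4096.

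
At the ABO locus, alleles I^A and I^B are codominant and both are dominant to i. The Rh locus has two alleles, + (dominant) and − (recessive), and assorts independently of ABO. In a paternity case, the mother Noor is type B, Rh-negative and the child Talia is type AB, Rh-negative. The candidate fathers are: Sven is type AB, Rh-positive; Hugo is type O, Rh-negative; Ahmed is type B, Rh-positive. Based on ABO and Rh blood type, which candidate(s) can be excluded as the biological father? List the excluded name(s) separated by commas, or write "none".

Hugo, Ahmed

A candidate is excluded only if no genotype consistent with his phenotype could produce a type AB, Rh-negative child with a type B, Rh-negative mother.
Hugo (type O, Rh-): no genotype consistent with that phenotype can produce a type-AB Rh- child with a type-B mother.
Ahmed (type B, Rh+): no genotype consistent with that phenotype can produce a type-AB Rh- child with a type-B mother.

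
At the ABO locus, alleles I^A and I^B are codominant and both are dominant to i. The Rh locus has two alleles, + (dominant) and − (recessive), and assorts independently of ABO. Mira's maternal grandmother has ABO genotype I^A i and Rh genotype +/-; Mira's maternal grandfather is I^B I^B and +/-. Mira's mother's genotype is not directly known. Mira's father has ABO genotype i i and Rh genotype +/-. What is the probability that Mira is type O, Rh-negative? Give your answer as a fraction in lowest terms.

1/16

Mira's mother's ABO genotype from I^A i × I^B I^B: 1/2 I^A I^B, 1/2 I^B i.
Crossing each possibility with the father i i and summing P(type O): 1/2·0 + 1/2·1/2 = 1/4.
Similarly for Rh via the mother's Rh distribution: P(Rh-) = 1/4.
Independent loci: 1/4 × 1/4 = 1/16.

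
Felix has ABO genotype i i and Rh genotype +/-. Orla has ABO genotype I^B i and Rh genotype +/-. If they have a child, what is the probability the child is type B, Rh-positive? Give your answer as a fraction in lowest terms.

ABO cross i i × I^B i → offspring phenotypes: 1/2 O, 1/2 B.
Rh cross +/- × +/- → 3/4 Rh+, 1/4 Rh-.
Independent loci: P(type B, Rh-positive) = 1/2 × 3/4 = 3/8.

3/8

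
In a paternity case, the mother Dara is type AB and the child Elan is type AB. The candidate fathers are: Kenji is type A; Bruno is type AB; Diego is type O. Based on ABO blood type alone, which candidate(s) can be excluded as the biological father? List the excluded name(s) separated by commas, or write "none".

A candidate is excluded only if no genotype consistent with his phenotype could produce a type AB child with a type AB mother.
Diego (type O): no genotype consistent with that phenotype can produce a type-AB child with a type-AB mother.

Diego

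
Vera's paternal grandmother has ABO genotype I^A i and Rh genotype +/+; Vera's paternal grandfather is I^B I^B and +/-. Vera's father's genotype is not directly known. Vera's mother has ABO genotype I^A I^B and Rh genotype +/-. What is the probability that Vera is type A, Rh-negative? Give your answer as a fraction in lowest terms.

1/32

Vera's father's ABO genotype from I^A i × I^B I^B: 1/2 I^A I^B, 1/2 I^B i.
Crossing each possibility with the mother I^A I^B and summing P(type A): 1/2·1/4 + 1/2·1/4 = 1/4.
Similarly for Rh via the father's Rh distribution: P(Rh-) = 1/8.
Independent loci: 1/4 × 1/8 = 1/32.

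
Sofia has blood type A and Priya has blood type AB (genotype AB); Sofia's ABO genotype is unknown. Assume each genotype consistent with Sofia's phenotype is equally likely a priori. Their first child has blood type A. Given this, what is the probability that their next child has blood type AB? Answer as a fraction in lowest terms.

Possible genotypes: Sofia ∈ {AA, AO}; Priya ∈ {AB}.
Weight each parental genotype pair by prior × P(type-A child):
  AA × AB: posterior weight 1/2; P(next child type AB) = 1/2.
  AO × AB: posterior weight 1/2; P(next child type AB) = 1/4.
Weighted sum = 3/8.

3/8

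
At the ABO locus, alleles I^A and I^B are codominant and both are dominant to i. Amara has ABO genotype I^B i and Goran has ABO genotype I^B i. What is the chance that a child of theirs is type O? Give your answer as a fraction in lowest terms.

ABO cross I^B i × I^B i → offspring phenotypes: 1/4 O, 3/4 B.
So P(type O) = 1/4.

1/4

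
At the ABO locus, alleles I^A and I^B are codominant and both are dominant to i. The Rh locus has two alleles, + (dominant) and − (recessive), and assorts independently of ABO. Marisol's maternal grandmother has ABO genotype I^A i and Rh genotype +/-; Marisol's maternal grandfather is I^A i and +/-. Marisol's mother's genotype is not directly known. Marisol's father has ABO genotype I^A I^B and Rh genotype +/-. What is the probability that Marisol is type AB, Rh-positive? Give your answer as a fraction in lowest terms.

3/16

Marisol's mother's ABO genotype from I^A i × I^A i: 1/4 I^A I^A, 1/2 I^A i, 1/4 i i.
Crossing each possibility with the father I^A I^B and summing P(type AB): 1/4·1/2 + 1/2·1/4 + 1/4·0 = 1/4.
Similarly for Rh via the mother's Rh distribution: P(Rh+) = 3/4.
Independent loci: 1/4 × 3/4 = 3/16.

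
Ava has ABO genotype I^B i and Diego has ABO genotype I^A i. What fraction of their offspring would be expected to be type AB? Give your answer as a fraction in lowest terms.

ABO cross I^B i × I^A i → offspring phenotypes: 1/4 O, 1/4 A, 1/4 B, 1/4 AB.
So P(type AB) = 1/4.

1/4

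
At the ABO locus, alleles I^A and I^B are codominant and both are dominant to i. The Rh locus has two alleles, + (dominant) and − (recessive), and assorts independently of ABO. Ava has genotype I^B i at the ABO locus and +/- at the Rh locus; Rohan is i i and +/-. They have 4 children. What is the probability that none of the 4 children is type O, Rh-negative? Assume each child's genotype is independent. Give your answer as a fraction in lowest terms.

2401/4096

ABO cross I^B i × i i → 1/2 O, 1/2 B.
Rh cross +/- × +/- → 3/4 Rh+, 1/4 Rh-; so P(type O, Rh-negative) = 1/2 × 1/4 = 1/8 per child.
P(not type O, Rh-negative) = 7/8 for one child; (7/8)^4 = 2401/4096.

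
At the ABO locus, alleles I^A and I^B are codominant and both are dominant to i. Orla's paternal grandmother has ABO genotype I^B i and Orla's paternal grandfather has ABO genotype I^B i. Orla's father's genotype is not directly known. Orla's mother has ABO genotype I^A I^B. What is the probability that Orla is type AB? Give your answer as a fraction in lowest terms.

Orla's father's ABO genotype from I^B i × I^B i: 1/4 I^B I^B, 1/2 I^B i, 1/4 i i.
Crossing each possibility with the mother I^A I^B and summing P(type AB): 1/4·1/2 + 1/2·1/4 + 1/4·0 = 1/4.

1/4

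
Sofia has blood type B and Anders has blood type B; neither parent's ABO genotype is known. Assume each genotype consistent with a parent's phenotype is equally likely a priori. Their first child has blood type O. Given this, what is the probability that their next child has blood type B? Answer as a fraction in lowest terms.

3/4

Possible genotypes: Sofia ∈ {I^B I^B, I^B i}; Anders ∈ {I^B I^B, I^B i}.
Weight each parental genotype pair by prior × P(type-O child):
  I^B i × I^B i: posterior weight 1; P(next child type B) = 3/4.
Weighted sum = 3/4.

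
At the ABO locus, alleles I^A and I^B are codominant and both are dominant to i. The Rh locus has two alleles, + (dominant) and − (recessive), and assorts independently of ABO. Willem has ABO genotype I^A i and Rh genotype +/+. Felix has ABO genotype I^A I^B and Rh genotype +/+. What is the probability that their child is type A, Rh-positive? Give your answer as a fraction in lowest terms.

1/2

ABO cross I^A i × I^A I^B → offspring phenotypes: 1/2 A, 1/4 B, 1/4 AB.
Rh cross +/+ × +/+ → 1 Rh+.
Independent loci: P(type A, Rh-positive) = 1/2 × 1 = 1/2.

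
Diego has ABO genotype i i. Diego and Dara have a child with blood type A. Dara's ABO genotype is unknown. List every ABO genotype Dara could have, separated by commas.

I^A I^A, I^A I^B, I^A i

For each candidate genotype of Dara, check whether crossing it with i i can produce every observed child phenotype.
  I^A I^A → possible child types {A} ✓
  I^A I^B → possible child types {A, B} ✓
  I^A i → possible child types {O, A} ✓
  I^B I^B → possible child types {B} ✗
  I^B i → possible child types {O, B} ✗
  i i → possible child types {O} ✗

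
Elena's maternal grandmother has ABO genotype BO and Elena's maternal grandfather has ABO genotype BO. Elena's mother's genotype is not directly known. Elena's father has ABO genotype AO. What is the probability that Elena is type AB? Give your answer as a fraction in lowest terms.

1/4

Elena's mother's ABO genotype from BO × BO: 1/4 BB, 1/2 BO, 1/4 OO.
Crossing each possibility with the father AO and summing P(type AB): 1/4·1/2 + 1/2·1/4 + 1/4·0 = 1/4.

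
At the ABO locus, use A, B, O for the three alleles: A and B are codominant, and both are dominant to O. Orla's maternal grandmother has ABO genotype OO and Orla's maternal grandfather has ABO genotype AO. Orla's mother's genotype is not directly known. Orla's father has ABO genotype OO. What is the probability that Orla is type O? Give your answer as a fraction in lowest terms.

3/4

Orla's mother's ABO genotype from OO × AO: 1/2 AO, 1/2 OO.
Crossing each possibility with the father OO and summing P(type O): 1/2·1/2 + 1/2·1 = 3/4.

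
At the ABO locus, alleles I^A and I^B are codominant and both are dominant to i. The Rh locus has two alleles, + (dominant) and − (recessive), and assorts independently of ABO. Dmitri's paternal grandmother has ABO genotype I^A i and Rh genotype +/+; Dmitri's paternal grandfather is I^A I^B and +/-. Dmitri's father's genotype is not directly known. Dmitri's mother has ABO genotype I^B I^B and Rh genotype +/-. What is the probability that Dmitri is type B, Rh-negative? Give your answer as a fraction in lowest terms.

1/16

Dmitri's father's ABO genotype from I^A i × I^A I^B: 1/4 I^A I^A, 1/4 I^A I^B, 1/4 I^A i, 1/4 I^B i.
Crossing each possibility with the mother I^B I^B and summing P(type B): 1/4·0 + 1/4·1/2 + 1/4·1/2 + 1/4·1 = 1/2.
Similarly for Rh via the father's Rh distribution: P(Rh-) = 1/8.
Independent loci: 1/2 × 1/8 = 1/16.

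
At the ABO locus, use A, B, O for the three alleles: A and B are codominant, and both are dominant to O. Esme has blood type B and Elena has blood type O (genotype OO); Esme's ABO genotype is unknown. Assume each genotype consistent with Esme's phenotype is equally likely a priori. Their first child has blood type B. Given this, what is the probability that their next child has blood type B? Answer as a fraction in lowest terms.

5/6

Possible genotypes: Esme ∈ {BB, BO}; Elena ∈ {OO}.
Weight each parental genotype pair by prior × P(type-B child):
  BB × OO: posterior weight 2/3; P(next child type B) = 1.
  BO × OO: posterior weight 1/3; P(next child type B) = 1/2.
Weighted sum = 5/6.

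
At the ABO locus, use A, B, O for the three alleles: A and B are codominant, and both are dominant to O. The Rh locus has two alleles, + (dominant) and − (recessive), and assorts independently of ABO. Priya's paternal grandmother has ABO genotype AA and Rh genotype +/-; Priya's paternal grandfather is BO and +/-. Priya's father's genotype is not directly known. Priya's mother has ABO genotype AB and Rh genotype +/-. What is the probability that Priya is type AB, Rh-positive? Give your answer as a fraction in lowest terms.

9/32

Priya's father's ABO genotype from AA × BO: 1/2 AB, 1/2 AO.
Crossing each possibility with the mother AB and summing P(type AB): 1/2·1/2 + 1/2·1/4 = 3/8.
Similarly for Rh via the father's Rh distribution: P(Rh+) = 3/4.
Independent loci: 3/8 × 3/4 = 9/32.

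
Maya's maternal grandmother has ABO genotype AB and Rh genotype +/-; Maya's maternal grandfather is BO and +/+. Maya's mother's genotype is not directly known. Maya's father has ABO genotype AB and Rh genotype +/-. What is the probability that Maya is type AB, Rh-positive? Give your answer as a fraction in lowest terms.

21/64

Maya's mother's ABO genotype from AB × BO: 1/4 AB, 1/4 AO, 1/4 BB, 1/4 BO.
Crossing each possibility with the father AB and summing P(type AB): 1/4·1/2 + 1/4·1/4 + 1/4·1/2 + 1/4·1/4 = 3/8.
Similarly for Rh via the mother's Rh distribution: P(Rh+) = 7/8.
Independent loci: 3/8 × 7/8 = 21/64.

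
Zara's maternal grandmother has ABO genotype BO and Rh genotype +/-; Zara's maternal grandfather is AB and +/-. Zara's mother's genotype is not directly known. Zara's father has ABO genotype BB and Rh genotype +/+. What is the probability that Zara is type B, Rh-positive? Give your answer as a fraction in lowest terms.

3/4

Zara's mother's ABO genotype from BO × AB: 1/4 AB, 1/4 AO, 1/4 BB, 1/4 BO.
Crossing each possibility with the father BB and summing P(type B): 1/4·1/2 + 1/4·1/2 + 1/4·1 + 1/4·1 = 3/4.
Similarly for Rh via the mother's Rh distribution: P(Rh+) = 1.
Independent loci: 3/4 × 1 = 3/4.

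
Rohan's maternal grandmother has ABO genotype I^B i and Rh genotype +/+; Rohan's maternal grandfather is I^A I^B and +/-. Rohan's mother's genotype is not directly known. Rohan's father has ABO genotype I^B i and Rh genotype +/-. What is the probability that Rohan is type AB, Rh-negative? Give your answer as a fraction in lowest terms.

Rohan's mother's ABO genotype from I^B i × I^A I^B: 1/4 I^A I^B, 1/4 I^A i, 1/4 I^B I^B, 1/4 I^B i.
Crossing each possibility with the father I^B i and summing P(type AB): 1/4·1/4 + 1/4·1/4 + 1/4·0 + 1/4·0 = 1/8.
Similarly for Rh via the mother's Rh distribution: P(Rh-) = 1/8.
Independent loci: 1/8 × 1/8 = 1/64.

1/64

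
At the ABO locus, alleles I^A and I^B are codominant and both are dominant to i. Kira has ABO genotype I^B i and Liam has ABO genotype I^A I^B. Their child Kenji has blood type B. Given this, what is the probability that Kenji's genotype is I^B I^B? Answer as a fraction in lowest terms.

Cross I^B i × I^A I^B → 1/4 I^A I^B, 1/4 I^A i, 1/4 I^B I^B, 1/4 I^B i.
Type-B genotypes among offspring: I^B I^B (1/4), I^B i (1/4); total 1/2.
P(I^B I^B | type B) = (1/4) / (1/2) = 1/2.

1/2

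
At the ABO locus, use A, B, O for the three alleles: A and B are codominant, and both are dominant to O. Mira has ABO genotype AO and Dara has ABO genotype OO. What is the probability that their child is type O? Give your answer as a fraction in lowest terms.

1/2

ABO cross AO × OO → offspring phenotypes: 1/2 O, 1/2 A.
So P(type O) = 1/2.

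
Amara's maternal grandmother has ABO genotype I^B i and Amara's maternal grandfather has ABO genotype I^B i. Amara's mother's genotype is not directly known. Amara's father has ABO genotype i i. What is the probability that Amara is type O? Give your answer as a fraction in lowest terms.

1/2

Amara's mother's ABO genotype from I^B i × I^B i: 1/4 I^B I^B, 1/2 I^B i, 1/4 i i.
Crossing each possibility with the father i i and summing P(type O): 1/4·0 + 1/2·1/2 + 1/4·1 = 1/2.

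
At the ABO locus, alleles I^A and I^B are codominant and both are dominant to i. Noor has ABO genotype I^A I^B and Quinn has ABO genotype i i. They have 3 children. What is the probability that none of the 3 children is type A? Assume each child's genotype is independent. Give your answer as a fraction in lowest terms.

ABO cross I^A I^B × i i → 1/2 A, 1/2 B.
So P(type A) = 1/2 per child.
P(not type A) = 1/2 for one child; (1/2)^3 = 1/8.

1/8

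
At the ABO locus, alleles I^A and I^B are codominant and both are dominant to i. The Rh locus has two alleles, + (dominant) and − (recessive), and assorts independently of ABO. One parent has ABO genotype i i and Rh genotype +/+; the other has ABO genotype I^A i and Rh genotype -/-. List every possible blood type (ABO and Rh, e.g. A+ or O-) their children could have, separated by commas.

Gametes from i i × I^A i give offspring ABO genotypes I^A i, i i, i.e. phenotypes O, A.
Rh cross +/+ × -/- → phenotypes Rh+.
Combining independently: O+, A+.

O+, A+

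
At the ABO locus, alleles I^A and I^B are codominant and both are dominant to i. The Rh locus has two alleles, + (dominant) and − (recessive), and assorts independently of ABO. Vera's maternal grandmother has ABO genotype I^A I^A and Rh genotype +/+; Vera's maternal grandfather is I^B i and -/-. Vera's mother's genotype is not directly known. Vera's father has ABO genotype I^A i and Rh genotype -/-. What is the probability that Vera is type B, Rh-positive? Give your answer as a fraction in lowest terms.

Vera's mother's ABO genotype from I^A I^A × I^B i: 1/2 I^A I^B, 1/2 I^A i.
Crossing each possibility with the father I^A i and summing P(type B): 1/2·1/4 + 1/2·0 = 1/8.
Similarly for Rh via the mother's Rh distribution: P(Rh+) = 1/2.
Independent loci: 1/8 × 1/2 = 1/16.

1/16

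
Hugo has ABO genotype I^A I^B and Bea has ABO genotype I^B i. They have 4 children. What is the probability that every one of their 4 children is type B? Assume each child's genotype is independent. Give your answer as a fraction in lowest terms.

1/16

ABO cross I^A I^B × I^B i → 1/4 A, 1/2 B, 1/4 AB.
So P(type B) = 1/2 per child.
All 4 independent: (1/2)^4 = 1/16.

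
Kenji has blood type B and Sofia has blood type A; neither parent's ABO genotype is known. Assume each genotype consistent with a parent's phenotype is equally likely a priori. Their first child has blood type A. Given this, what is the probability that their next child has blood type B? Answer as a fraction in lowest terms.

Possible genotypes: Kenji ∈ {I^B I^B, I^B i}; Sofia ∈ {I^A I^A, I^A i}.
Weight each parental genotype pair by prior × P(type-A child):
  I^B i × I^A I^A: posterior weight 2/3; P(next child type B) = 0.
  I^B i × I^A i: posterior weight 1/3; P(next child type B) = 1/4.
Weighted sum = 1/12.

1/12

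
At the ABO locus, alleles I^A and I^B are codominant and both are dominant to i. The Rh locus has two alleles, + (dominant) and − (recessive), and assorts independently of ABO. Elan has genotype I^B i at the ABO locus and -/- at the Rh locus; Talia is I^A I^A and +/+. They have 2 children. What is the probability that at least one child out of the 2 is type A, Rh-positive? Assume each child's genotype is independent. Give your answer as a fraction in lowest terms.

3/4

ABO cross I^B i × I^A I^A → 1/2 A, 1/2 AB.
Rh cross -/- × +/+ → 1 Rh+; so P(type A, Rh-positive) = 1/2 × 1 = 1/2 per child.
P(none) = (1/2)^2 = 1/4; P(at least one) = 1 − 1/4 = 3/4.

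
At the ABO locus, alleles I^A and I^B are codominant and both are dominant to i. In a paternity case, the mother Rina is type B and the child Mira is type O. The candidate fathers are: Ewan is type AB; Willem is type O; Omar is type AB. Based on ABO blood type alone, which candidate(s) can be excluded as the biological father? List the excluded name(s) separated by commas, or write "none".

Ewan, Omar

A candidate is excluded only if no genotype consistent with his phenotype could produce a type O child with a type B mother.
Ewan (type AB): no genotype consistent with that phenotype can produce a type-O child with a type-B mother.
Omar (type AB): no genotype consistent with that phenotype can produce a type-O child with a type-B mother.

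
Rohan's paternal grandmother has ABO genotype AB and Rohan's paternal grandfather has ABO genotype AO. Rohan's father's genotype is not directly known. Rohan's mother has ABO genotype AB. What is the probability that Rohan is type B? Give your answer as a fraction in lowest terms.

1/4

Rohan's father's ABO genotype from AB × AO: 1/4 AA, 1/4 AB, 1/4 AO, 1/4 BO.
Crossing each possibility with the mother AB and summing P(type B): 1/4·0 + 1/4·1/4 + 1/4·1/4 + 1/4·1/2 = 1/4.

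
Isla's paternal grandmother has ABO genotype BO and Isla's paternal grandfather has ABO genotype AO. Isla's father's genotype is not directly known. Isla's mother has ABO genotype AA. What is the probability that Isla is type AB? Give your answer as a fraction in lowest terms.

Isla's father's ABO genotype from BO × AO: 1/4 AB, 1/4 AO, 1/4 BO, 1/4 OO.
Crossing each possibility with the mother AA and summing P(type AB): 1/4·1/2 + 1/4·0 + 1/4·1/2 + 1/4·0 = 1/4.

1/4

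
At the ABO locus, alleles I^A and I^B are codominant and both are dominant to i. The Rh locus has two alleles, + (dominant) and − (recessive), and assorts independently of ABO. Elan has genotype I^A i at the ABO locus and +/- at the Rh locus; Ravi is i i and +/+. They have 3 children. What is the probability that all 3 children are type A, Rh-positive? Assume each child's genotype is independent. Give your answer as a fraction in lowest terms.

ABO cross I^A i × i i → 1/2 O, 1/2 A.
Rh cross +/- × +/+ → 1 Rh+; so P(type A, Rh-positive) = 1/2 × 1 = 1/2 per child.
All 3 independent: (1/2)^3 = 1/8.

1/8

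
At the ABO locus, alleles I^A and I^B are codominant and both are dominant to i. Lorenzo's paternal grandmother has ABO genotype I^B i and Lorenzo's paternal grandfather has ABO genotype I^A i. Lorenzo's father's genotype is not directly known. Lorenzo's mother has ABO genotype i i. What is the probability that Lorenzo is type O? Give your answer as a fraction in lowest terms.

1/2

Lorenzo's father's ABO genotype from I^B i × I^A i: 1/4 I^A I^B, 1/4 I^A i, 1/4 I^B i, 1/4 i i.
Crossing each possibility with the mother i i and summing P(type O): 1/4·0 + 1/4·1/2 + 1/4·1/2 + 1/4·1 = 1/2.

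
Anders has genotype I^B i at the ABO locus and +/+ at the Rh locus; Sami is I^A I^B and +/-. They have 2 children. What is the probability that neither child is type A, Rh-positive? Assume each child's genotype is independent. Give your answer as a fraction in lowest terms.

9/16

ABO cross I^B i × I^A I^B → 1/4 A, 1/2 B, 1/4 AB.
Rh cross +/+ × +/- → 1 Rh+; so P(type A, Rh-positive) = 1/4 × 1 = 1/4 per child.
P(not type A, Rh-positive) = 3/4 for one child; (3/4)^2 = 9/16.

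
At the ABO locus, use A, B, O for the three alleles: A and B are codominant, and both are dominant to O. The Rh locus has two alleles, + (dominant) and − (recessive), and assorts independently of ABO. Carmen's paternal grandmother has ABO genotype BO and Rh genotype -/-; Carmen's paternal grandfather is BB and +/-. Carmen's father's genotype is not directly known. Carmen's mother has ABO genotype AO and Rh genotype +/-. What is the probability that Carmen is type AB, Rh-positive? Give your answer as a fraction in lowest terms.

Carmen's father's ABO genotype from BO × BB: 1/2 BB, 1/2 BO.
Crossing each possibility with the mother AO and summing P(type AB): 1/2·1/2 + 1/2·1/4 = 3/8.
Similarly for Rh via the father's Rh distribution: P(Rh+) = 5/8.
Independent loci: 3/8 × 5/8 = 15/64.

15/64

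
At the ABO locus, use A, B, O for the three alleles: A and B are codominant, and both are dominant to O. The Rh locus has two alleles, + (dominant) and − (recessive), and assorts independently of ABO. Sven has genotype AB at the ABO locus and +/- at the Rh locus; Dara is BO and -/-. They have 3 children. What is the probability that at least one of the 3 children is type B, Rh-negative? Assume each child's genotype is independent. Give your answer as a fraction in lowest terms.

37/64

ABO cross AB × BO → 1/4 A, 1/2 B, 1/4 AB.
Rh cross +/- × -/- → 1/2 Rh+, 1/2 Rh-; so P(type B, Rh-negative) = 1/2 × 1/2 = 1/4 per child.
P(none) = (3/4)^3 = 27/64; P(at least one) = 1 − 27/64 = 37/64.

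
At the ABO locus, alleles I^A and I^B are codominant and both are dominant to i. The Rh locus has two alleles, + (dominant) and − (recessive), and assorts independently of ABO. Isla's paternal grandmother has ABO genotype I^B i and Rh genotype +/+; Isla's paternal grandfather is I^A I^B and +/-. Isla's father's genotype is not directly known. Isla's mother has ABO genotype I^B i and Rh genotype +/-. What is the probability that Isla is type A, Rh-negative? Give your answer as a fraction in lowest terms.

Isla's father's ABO genotype from I^B i × I^A I^B: 1/4 I^A I^B, 1/4 I^A i, 1/4 I^B I^B, 1/4 I^B i.
Crossing each possibility with the mother I^B i and summing P(type A): 1/4·1/4 + 1/4·1/4 + 1/4·0 + 1/4·0 = 1/8.
Similarly for Rh via the father's Rh distribution: P(Rh-) = 1/8.
Independent loci: 1/8 × 1/8 = 1/64.

1/64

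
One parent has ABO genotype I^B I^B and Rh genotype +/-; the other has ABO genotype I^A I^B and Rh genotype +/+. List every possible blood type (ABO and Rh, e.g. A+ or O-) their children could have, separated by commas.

B+, AB+

Gametes from I^B I^B × I^A I^B give offspring ABO genotypes I^A I^B, I^B I^B, i.e. phenotypes B, AB.
Rh cross +/- × +/+ → phenotypes Rh+.
Combining independently: B+, AB+.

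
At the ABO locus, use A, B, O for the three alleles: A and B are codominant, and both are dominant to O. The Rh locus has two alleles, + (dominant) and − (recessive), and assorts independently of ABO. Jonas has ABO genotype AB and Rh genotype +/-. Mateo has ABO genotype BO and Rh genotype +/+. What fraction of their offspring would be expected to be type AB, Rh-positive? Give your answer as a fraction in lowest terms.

ABO cross AB × BO → offspring phenotypes: 1/4 A, 1/2 B, 1/4 AB.
Rh cross +/- × +/+ → 1 Rh+.
Independent loci: P(type AB, Rh-positive) = 1/4 × 1 = 1/4.

1/4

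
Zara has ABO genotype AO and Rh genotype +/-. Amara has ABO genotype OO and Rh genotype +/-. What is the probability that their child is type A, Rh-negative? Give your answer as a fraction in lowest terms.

ABO cross AO × OO → offspring phenotypes: 1/2 O, 1/2 A.
Rh cross +/- × +/- → 3/4 Rh+, 1/4 Rh-.
Independent loci: P(type A, Rh-negative) = 1/2 × 1/4 = 1/8.

1/8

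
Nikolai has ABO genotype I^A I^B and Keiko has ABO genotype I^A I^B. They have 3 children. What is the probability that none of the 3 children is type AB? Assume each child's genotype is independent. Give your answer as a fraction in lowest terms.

ABO cross I^A I^B × I^A I^B → 1/4 A, 1/4 B, 1/2 AB.
So P(type AB) = 1/2 per child.
P(not type AB) = 1/2 for one child; (1/2)^3 = 1/8.

1/8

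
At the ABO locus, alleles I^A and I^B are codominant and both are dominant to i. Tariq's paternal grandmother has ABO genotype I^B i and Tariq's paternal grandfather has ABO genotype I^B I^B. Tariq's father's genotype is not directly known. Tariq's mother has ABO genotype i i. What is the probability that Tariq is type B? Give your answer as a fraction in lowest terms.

3/4

Tariq's father's ABO genotype from I^B i × I^B I^B: 1/2 I^B I^B, 1/2 I^B i.
Crossing each possibility with the mother i i and summing P(type B): 1/2·1 + 1/2·1/2 = 3/4.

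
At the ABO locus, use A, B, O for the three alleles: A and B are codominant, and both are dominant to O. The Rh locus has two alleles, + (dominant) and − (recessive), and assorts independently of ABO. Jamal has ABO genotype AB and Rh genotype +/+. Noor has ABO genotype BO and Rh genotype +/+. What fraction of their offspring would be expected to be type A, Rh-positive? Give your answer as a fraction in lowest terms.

ABO cross AB × BO → offspring phenotypes: 1/4 A, 1/2 B, 1/4 AB.
Rh cross +/+ × +/+ → 1 Rh+.
Independent loci: P(type A, Rh-positive) = 1/4 × 1 = 1/4.

1/4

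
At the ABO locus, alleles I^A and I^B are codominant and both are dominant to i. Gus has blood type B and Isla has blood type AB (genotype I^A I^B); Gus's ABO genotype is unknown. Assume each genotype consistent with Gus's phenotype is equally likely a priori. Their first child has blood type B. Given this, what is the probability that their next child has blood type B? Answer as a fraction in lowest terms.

1/2

Possible genotypes: Gus ∈ {I^B I^B, I^B i}; Isla ∈ {I^A I^B}.
Weight each parental genotype pair by prior × P(type-B child):
  I^B I^B × I^A I^B: posterior weight 1/2; P(next child type B) = 1/2.
  I^B i × I^A I^B: posterior weight 1/2; P(next child type B) = 1/2.
Weighted sum = 1/2.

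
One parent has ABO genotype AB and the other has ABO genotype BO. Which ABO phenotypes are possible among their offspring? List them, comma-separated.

Gametes from AB × BO give offspring ABO genotypes AB, AO, BB, BO, i.e. phenotypes A, B, AB.

A, B, AB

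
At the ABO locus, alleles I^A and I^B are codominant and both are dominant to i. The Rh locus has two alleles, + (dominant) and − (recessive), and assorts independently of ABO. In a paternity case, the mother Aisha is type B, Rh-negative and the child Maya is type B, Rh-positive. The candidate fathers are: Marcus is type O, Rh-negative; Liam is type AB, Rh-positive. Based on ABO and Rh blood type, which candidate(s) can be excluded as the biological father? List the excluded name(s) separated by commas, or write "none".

Marcus

A candidate is excluded only if no genotype consistent with his phenotype could produce a type B, Rh-positive child with a type B, Rh-negative mother.
Marcus (type O, Rh-): no genotype consistent with that phenotype can produce a type-B Rh+ child with a type-B mother.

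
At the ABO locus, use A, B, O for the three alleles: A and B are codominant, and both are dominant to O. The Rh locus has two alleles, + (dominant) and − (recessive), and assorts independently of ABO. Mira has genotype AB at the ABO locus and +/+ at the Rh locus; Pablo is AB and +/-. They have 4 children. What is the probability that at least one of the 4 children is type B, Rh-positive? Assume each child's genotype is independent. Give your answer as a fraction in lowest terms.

ABO cross AB × AB → 1/4 A, 1/4 B, 1/2 AB.
Rh cross +/+ × +/- → 1 Rh+; so P(type B, Rh-positive) = 1/4 × 1 = 1/4 per child.
P(none) = (3/4)^4 = 81/256; P(at least one) = 1 − 81/256 = 175/256.

175/256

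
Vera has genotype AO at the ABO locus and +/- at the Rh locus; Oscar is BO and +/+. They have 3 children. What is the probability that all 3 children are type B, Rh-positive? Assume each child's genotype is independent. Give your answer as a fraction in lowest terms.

ABO cross AO × BO → 1/4 O, 1/4 A, 1/4 B, 1/4 AB.
Rh cross +/- × +/+ → 1 Rh+; so P(type B, Rh-positive) = 1/4 × 1 = 1/4 per child.
All 3 independent: (1/4)^3 = 1/64.

1/64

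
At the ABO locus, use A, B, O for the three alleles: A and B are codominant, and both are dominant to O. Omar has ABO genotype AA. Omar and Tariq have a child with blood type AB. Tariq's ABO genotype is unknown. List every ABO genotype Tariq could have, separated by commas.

AB, BB, BO

For each candidate genotype of Tariq, check whether crossing it with AA can produce every observed child phenotype.
  AA → possible child types {A} ✗
  AB → possible child types {A, AB} ✓
  AO → possible child types {A} ✗
  BB → possible child types {AB} ✓
  BO → possible child types {A, AB} ✓
  OO → possible child types {A} ✗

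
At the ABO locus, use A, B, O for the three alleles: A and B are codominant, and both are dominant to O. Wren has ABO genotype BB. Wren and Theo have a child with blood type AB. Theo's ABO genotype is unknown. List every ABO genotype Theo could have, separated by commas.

For each candidate genotype of Theo, check whether crossing it with BB can produce every observed child phenotype.
  AA → possible child types {AB} ✓
  AB → possible child types {B, AB} ✓
  AO → possible child types {B, AB} ✓
  BB → possible child types {B} ✗
  BO → possible child types {B} ✗
  OO → possible child types {B} ✗

AA, AB, AO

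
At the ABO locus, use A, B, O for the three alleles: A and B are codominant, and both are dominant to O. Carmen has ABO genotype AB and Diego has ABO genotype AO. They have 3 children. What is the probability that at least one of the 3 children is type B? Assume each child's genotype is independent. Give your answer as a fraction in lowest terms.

37/64

ABO cross AB × AO → 1/2 A, 1/4 B, 1/4 AB.
So P(type B) = 1/4 per child.
P(none) = (3/4)^3 = 27/64; P(at least one) = 1 − 27/64 = 37/64.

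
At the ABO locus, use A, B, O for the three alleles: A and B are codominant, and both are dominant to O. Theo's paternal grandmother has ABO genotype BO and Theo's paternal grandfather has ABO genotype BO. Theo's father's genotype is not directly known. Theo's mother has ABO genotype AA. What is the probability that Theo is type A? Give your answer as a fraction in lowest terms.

1/2

Theo's father's ABO genotype from BO × BO: 1/4 BB, 1/2 BO, 1/4 OO.
Crossing each possibility with the mother AA and summing P(type A): 1/4·0 + 1/2·1/2 + 1/4·1 = 1/2.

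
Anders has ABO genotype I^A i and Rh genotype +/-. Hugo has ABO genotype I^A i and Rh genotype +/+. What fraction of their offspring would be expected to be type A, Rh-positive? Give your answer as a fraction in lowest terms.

ABO cross I^A i × I^A i → offspring phenotypes: 1/4 O, 3/4 A.
Rh cross +/- × +/+ → 1 Rh+.
Independent loci: P(type A, Rh-positive) = 3/4 × 1 = 3/4.

3/4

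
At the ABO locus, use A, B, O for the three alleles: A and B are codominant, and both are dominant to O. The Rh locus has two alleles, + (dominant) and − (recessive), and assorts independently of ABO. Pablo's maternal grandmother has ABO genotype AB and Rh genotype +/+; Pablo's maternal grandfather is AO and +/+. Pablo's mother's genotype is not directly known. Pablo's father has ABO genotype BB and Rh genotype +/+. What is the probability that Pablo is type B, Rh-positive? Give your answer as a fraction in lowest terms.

1/2

Pablo's mother's ABO genotype from AB × AO: 1/4 AA, 1/4 AB, 1/4 AO, 1/4 BO.
Crossing each possibility with the father BB and summing P(type B): 1/4·0 + 1/4·1/2 + 1/4·1/2 + 1/4·1 = 1/2.
Similarly for Rh via the mother's Rh distribution: P(Rh+) = 1.
Independent loci: 1/2 × 1 = 1/2.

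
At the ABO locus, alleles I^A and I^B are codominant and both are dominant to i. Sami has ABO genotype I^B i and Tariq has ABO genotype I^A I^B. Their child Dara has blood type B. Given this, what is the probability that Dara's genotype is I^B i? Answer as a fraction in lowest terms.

Cross I^B i × I^A I^B → 1/4 I^A I^B, 1/4 I^A i, 1/4 I^B I^B, 1/4 I^B i.
Type-B genotypes among offspring: I^B I^B (1/4), I^B i (1/4); total 1/2.
P(I^B i | type B) = (1/4) / (1/2) = 1/2.

1/2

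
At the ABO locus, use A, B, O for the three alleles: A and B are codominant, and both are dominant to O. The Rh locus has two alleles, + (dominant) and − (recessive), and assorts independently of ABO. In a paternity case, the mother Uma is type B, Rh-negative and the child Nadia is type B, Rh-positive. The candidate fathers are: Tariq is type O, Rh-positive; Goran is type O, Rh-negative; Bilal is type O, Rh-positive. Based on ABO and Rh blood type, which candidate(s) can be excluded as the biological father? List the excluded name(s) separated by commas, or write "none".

Goran

A candidate is excluded only if no genotype consistent with his phenotype could produce a type B, Rh-positive child with a type B, Rh-negative mother.
Goran (type O, Rh-): no genotype consistent with that phenotype can produce a type-B Rh+ child with a type-B mother.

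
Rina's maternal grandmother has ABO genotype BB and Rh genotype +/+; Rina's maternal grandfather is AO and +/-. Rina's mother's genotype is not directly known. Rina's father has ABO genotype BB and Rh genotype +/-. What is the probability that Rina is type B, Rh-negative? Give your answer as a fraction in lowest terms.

3/32

Rina's mother's ABO genotype from BB × AO: 1/2 AB, 1/2 BO.
Crossing each possibility with the father BB and summing P(type B): 1/2·1/2 + 1/2·1 = 3/4.
Similarly for Rh via the mother's Rh distribution: P(Rh-) = 1/8.
Independent loci: 3/4 × 1/8 = 3/32.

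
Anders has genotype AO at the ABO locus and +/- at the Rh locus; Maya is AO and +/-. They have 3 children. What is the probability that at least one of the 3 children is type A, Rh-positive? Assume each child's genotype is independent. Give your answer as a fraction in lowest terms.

ABO cross AO × AO → 1/4 O, 3/4 A.
Rh cross +/- × +/- → 3/4 Rh+, 1/4 Rh-; so P(type A, Rh-positive) = 3/4 × 3/4 = 9/16 per child.
P(none) = (7/16)^3 = 343/4096; P(at least one) = 1 − 343/4096 = 3753/4096.

3753/4096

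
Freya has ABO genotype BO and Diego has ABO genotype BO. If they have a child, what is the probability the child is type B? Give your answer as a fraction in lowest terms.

3/4

ABO cross BO × BO → offspring phenotypes: 1/4 O, 3/4 B.
So P(type B) = 3/4.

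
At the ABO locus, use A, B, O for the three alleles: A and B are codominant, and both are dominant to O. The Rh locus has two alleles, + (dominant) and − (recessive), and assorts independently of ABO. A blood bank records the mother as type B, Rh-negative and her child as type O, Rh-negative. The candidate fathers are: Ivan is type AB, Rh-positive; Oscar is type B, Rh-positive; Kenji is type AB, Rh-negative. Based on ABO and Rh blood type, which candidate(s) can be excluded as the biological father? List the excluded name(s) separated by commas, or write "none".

Ivan, Kenji

A candidate is excluded only if no genotype consistent with his phenotype could produce a type O, Rh-negative child with a type B, Rh-negative mother.
Ivan (type AB, Rh+): no genotype consistent with that phenotype can produce a type-O Rh- child with a type-B mother.
Kenji (type AB, Rh-): no genotype consistent with that phenotype can produce a type-O Rh- child with a type-B mother.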